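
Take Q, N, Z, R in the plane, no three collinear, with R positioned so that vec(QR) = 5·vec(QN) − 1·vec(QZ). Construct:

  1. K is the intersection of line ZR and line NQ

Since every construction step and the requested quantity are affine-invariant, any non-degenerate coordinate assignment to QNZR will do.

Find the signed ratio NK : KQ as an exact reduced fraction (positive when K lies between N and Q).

NK:KQ = -3/5

Assign Q = (0, 0), N = (1, 0), Z = (0, 1), R = (5, -1) — the answer is frame-independent, so this choice is without loss of generality.
1. K is the intersection of line ZR and line NQ ⇒ K = (5/2, 0)
K = N + t·(Q−N) with t = -3/2, so NK:KQ = t:(1−t) = -3/2:5/2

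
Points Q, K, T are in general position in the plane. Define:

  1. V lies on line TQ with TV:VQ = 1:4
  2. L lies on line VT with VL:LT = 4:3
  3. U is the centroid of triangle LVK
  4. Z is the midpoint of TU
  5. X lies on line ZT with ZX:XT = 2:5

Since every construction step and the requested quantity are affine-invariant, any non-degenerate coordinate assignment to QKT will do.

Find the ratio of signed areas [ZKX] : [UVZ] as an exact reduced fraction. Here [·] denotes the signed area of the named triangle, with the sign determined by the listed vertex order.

[ZKX]:[UVZ] = -20/49

Work in coordinates with Q = (0, 0), K = (1, 0), T = (0, 1).
1. V lies on line TQ with TV:VQ = 1:4 ⇒ V = (0, 4/5)
2. L lies on line VT with VL:LT = 4:3 ⇒ L = (0, 32/35)
3. U is the centroid of triangle LVK ⇒ U = (1/3, 4/7)
4. Z is the midpoint of TU ⇒ Z = (1/6, 11/14)
5. X lies on line ZT with ZX:XT = 2:5 ⇒ X = (5/42, 83/98)
2·[ZKX] = 2/147, 2·[UVZ] = -1/30
[ZKX]:[UVZ] = 2/147:-1/30 = -20/49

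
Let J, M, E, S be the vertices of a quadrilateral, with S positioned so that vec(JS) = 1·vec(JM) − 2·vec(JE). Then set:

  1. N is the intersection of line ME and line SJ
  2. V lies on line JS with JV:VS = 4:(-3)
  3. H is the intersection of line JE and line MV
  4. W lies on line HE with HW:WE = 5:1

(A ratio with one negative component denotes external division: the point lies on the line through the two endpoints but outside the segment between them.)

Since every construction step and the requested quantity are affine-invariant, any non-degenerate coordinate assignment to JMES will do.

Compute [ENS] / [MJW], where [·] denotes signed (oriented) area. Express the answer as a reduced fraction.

Choose coordinates J = (0, 0), M = (1, 0), E = (0, 1), S = (1, -2).
1. N is the intersection of line ME and line SJ ⇒ N = (-1, 2)
2. V lies on line JS with JV:VS = 4:(-3) ⇒ V = (4, -8)
3. H is the intersection of line JE and line MV ⇒ H = (0, 8/3)
4. W lies on line HE with HW:WE = 5:1 ⇒ W = (0, 23/18)
2·[ENS] = 2, 2·[MJW] = -23/18
[ENS]:[MJW] = 2:-23/18 = -36/23

[ENS]:[MJW] = -36/23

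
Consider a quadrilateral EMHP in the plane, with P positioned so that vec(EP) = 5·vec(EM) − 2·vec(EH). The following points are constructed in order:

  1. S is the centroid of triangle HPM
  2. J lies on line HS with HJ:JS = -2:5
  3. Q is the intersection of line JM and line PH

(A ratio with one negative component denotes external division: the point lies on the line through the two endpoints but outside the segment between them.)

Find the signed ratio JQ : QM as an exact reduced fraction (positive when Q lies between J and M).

Choose coordinates E = (0, 0), M = (1, 0), H = (0, 1), P = (5, -2).
1. S is the centroid of triangle HPM ⇒ S = (2, -1/3)
2. J lies on line HS with HJ:JS = -2:5 ⇒ J = (-4/3, 17/9)
3. Q is the intersection of line JM and line PH ⇒ Q = (-10/11, 17/11)
Q = J + t·(M−J) with t = 2/11, so JQ:QM = t:(1−t) = 2/11:9/11

JQ:QM = 2/9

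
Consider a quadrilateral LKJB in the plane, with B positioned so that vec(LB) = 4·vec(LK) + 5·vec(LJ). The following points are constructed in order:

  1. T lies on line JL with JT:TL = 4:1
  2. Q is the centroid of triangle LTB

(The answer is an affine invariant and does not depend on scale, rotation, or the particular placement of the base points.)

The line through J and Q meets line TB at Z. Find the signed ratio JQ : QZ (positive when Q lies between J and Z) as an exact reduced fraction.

JQ:QZ = -13

Set L = (0, 0), K = (1, 0), J = (0, 1), B = (4, 5); any affine frame gives the same invariant.
1. T lies on line JL with JT:TL = 4:1 ⇒ T = (0, 1/5)
2. Q is the centroid of triangle LTB ⇒ Q = (4/3, 26/15)
line JQ meets TB at Z = (16/13, 109/65)
Q = J + t·(Z−J) with t = 13/12, so JQ:QZ = 13/12:-1/12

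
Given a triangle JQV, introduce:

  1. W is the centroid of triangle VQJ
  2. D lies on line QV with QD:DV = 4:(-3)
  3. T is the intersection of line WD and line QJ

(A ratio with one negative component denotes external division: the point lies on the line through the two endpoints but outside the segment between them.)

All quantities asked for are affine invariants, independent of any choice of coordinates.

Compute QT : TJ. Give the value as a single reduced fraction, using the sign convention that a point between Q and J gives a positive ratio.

QT:TJ = 4/7

Assign J = (0, 0), Q = (1, 0), V = (0, 1) — the answer is frame-independent, so this choice is without loss of generality.
1. W is the centroid of triangle VQJ ⇒ W = (1/3, 1/3)
2. D lies on line QV with QD:DV = 4:(-3) ⇒ D = (-3, 4)
3. T is the intersection of line WD and line QJ ⇒ T = (7/11, 0)
T = Q + t·(J−Q) with t = 4/11, so QT:TJ = t:(1−t) = 4/11:7/11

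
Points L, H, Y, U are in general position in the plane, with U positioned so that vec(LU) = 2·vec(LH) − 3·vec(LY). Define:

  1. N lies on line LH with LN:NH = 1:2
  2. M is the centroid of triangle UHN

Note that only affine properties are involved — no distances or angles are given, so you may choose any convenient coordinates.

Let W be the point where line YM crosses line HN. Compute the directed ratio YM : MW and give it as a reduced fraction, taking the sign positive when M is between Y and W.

Choose coordinates L = (0, 0), H = (1, 0), Y = (0, 1), U = (2, -3).
1. N lies on line LH with LN:NH = 1:2 ⇒ N = (1/3, 0)
2. M is the centroid of triangle UHN ⇒ M = (10/9, -1)
line YM meets HN at W = (5/9, 0)
M = Y + t·(W−Y) with t = 2, so YM:MW = 2:-1

YM:MW = -2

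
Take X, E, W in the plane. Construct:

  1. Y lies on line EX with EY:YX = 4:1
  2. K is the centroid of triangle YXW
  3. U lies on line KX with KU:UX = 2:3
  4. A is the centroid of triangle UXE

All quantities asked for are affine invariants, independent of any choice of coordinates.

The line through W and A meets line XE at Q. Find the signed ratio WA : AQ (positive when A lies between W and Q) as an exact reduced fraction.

WA:AQ = 14

Assign X = (0, 0), E = (1, 0), W = (0, 1) — the answer is frame-independent, so this choice is without loss of generality.
1. Y lies on line EX with EY:YX = 4:1 ⇒ Y = (1/5, 0)
2. K is the centroid of triangle YXW ⇒ K = (1/15, 1/3)
3. U lies on line KX with KU:UX = 2:3 ⇒ U = (1/25, 1/5)
4. A is the centroid of triangle UXE ⇒ A = (26/75, 1/15)
line WA meets XE at Q = (13/35, 0)
A = W + t·(Q−W) with t = 14/15, so WA:AQ = 14/15:1/15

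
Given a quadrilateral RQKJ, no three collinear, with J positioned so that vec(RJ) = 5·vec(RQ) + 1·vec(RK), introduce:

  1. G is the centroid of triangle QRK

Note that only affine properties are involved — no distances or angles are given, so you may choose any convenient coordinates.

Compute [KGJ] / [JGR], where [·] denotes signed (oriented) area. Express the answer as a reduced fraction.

[KGJ]:[JGR] = 5/2

Assign R = (0, 0), Q = (1, 0), K = (0, 1), J = (5, 1) — the answer is frame-independent, so this choice is without loss of generality.
1. G is the centroid of triangle QRK ⇒ G = (1/3, 1/3)
2·[KGJ] = 10/3, 2·[JGR] = 4/3
[KGJ]:[JGR] = 10/3:4/3 = 5/2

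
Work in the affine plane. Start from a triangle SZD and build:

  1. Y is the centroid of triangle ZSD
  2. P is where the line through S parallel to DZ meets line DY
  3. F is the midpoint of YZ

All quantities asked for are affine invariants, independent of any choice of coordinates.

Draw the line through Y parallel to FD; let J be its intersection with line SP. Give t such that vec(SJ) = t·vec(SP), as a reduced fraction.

t = 3

Choose coordinates S = (0, 0), Z = (1, 0), D = (0, 1).
1. Y is the centroid of triangle ZSD ⇒ Y = (1/3, 1/3)
2. P is where the line through S parallel to DZ meets line DY ⇒ P = (1, -1)
3. F is the midpoint of YZ ⇒ F = (2/3, 1/6)
through Y parallel to FD: direction (-2/3, 5/6); meets SP at J = (3, -3)
J = S + t·(P−S) with t = 3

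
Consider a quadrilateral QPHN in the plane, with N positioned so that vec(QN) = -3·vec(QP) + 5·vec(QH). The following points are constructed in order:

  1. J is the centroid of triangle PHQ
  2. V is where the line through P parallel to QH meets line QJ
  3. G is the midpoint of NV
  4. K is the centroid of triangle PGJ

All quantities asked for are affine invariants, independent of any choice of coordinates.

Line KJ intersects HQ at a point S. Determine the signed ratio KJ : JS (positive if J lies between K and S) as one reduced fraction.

Assign Q = (0, 0), P = (1, 0), H = (0, 1), N = (-3, 5) — the answer is frame-independent, so this choice is without loss of generality.
1. J is the centroid of triangle PHQ ⇒ J = (1/3, 1/3)
2. V is where the line through P parallel to QH meets line QJ ⇒ V = (1, 1)
3. G is the midpoint of NV ⇒ G = (-1, 3)
4. K is the centroid of triangle PGJ ⇒ K = (1/9, 10/9)
line KJ meets HQ at S = (0, 3/2)
J = K + t·(S−K) with t = -2, so KJ:JS = -2:3

KJ:JS = -2/3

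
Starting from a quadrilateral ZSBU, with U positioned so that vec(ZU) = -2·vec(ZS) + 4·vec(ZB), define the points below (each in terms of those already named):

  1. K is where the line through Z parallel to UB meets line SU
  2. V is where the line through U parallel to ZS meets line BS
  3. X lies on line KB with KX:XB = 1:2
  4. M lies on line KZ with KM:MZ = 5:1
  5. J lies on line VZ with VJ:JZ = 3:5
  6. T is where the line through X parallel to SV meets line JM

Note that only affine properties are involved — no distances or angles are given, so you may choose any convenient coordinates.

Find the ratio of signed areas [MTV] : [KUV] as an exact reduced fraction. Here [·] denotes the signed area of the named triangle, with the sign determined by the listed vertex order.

[MTV]:[KUV] = -7/4

Assign Z = (0, 0), S = (1, 0), B = (0, 1), U = (-2, 4) — the answer is frame-independent, so this choice is without loss of generality.
1. K is where the line through Z parallel to UB meets line SU ⇒ K = (-8, 12)
2. V is where the line through U parallel to ZS meets line BS ⇒ V = (-3, 4)
3. X lies on line KB with KX:XB = 1:2 ⇒ X = (-16/3, 25/3)
4. M lies on line KZ with KM:MZ = 5:1 ⇒ M = (-4/3, 2)
5. J lies on line VZ with VJ:JZ = 3:5 ⇒ J = (-15/8, 5/2)
6. T is where the line through X parallel to SV meets line JM ⇒ T = (29, -26)
2·[MTV] = 14, 2·[KUV] = -8
[MTV]:[KUV] = 14:-8 = -7/4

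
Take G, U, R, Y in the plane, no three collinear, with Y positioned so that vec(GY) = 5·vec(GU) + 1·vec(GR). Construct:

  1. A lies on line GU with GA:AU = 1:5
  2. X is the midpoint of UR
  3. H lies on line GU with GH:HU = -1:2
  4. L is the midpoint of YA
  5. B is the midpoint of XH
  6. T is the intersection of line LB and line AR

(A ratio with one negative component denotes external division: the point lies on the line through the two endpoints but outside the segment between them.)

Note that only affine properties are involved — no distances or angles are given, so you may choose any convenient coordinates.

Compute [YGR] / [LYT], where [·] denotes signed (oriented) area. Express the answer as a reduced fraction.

Set G = (0, 0), U = (1, 0), R = (0, 1), Y = (5, 1); any affine frame gives the same invariant.
1. A lies on line GU with GA:AU = 1:5 ⇒ A = (1/6, 0)
2. X is the midpoint of UR ⇒ X = (1/2, 1/2)
3. H lies on line GU with GH:HU = -1:2 ⇒ H = (-1, 0)
4. L is the midpoint of YA ⇒ L = (31/12, 1/2)
5. B is the midpoint of XH ⇒ B = (-1/4, 1/4)
6. T is the intersection of line LB and line AR ⇒ T = (11/92, 13/46)
2·[YGR] = -5, 2·[LYT] = 65/92
[YGR]:[LYT] = -5:65/92 = -92/13

[YGR]:[LYT] = -92/13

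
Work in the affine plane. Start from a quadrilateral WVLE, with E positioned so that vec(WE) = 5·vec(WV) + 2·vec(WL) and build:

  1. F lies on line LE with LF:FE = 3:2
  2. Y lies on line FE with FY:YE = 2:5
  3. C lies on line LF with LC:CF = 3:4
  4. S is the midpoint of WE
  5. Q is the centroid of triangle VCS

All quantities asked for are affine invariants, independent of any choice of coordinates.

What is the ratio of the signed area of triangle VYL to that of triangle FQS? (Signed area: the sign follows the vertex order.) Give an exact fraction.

[VYL]:[FQS] = 225/22

Set W = (0, 0), V = (1, 0), L = (0, 1), E = (5, 2); any affine frame gives the same invariant.
1. F lies on line LE with LF:FE = 3:2 ⇒ F = (3, 8/5)
2. Y lies on line FE with FY:YE = 2:5 ⇒ Y = (25/7, 12/7)
3. C lies on line LF with LC:CF = 3:4 ⇒ C = (9/7, 44/35)
4. S is the midpoint of WE ⇒ S = (5/2, 1)
5. Q is the centroid of triangle VCS ⇒ Q = (67/42, 79/105)
2·[VYL] = 30/7, 2·[FQS] = 44/105
[VYL]:[FQS] = 30/7:44/105 = 225/22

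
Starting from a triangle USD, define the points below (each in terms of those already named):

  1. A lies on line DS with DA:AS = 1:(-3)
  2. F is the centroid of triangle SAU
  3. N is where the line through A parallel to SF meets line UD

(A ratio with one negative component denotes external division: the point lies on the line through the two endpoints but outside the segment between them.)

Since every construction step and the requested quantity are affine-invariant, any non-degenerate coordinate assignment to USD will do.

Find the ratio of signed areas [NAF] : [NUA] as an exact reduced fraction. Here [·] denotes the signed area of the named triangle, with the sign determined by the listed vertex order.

[NAF]:[NUA] = -1/2

Assign U = (0, 0), S = (1, 0), D = (0, 1) — the answer is frame-independent, so this choice is without loss of generality.
1. A lies on line DS with DA:AS = 1:(-3) ⇒ A = (-1/2, 3/2)
2. F is the centroid of triangle SAU ⇒ F = (1/6, 1/2)
3. N is where the line through A parallel to SF meets line UD ⇒ N = (0, 6/5)
2·[NAF] = 3/10, 2·[NUA] = -3/5
[NAF]:[NUA] = 3/10:-3/5 = -1/2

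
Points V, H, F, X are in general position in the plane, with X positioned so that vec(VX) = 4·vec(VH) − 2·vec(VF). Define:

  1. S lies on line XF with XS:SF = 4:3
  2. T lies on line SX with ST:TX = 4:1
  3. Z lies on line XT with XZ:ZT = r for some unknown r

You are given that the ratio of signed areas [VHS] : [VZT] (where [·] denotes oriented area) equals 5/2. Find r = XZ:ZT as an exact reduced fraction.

r = -5

Work in coordinates with V = (0, 0), H = (1, 0), F = (0, 1), X = (4, -2).
1. S lies on line XF with XS:SF = 4:3 ⇒ S = (12/7, -2/7)
2. T lies on line SX with ST:TX = 4:1 ⇒ T = (124/35, -58/35)
3. With XZ:ZT = r, write λ = r/(r+1) so Z = X + λ·(T−X); Z is affine-linear in λ
Every point depending on Z is an affine combination of Z and λ-independent points, so each such coordinate is linear in λ; the λ² term in each signed area is a multiple of (T−X)×(T−X) = 0, so 2·[VHS] and 2·[VZT] are each linear in λ. Evaluating at λ=0 and λ=1:
  2·[VHS] = -2/7,   2·[VZT] = -16/35·λ + 16/35
So [VHS]:[VZT] = (-2/7) / (-16/35·λ + 16/35). Setting this equal to 5/2:
  -2/7 = 5/2·(-16/35·λ + 16/35)  ⇒  λ = 5/4
Then r = λ/(1−λ) = (5/4)/(-1/4) = -5. Check: with r = -5, Z = (24/7, -11/7) and [VHS]:[VZT] = 5/2 as required.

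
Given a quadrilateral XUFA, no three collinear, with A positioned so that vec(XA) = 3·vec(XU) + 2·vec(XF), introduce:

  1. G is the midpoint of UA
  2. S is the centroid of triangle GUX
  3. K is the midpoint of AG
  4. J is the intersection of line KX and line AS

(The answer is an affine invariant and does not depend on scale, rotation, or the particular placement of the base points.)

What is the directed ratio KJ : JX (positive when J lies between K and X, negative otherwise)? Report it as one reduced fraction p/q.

KJ:JX = 1/6

Work in coordinates with X = (0, 0), U = (1, 0), F = (0, 1), A = (3, 2).
1. G is the midpoint of UA ⇒ G = (2, 1)
2. S is the centroid of triangle GUX ⇒ S = (1, 1/3)
3. K is the midpoint of AG ⇒ K = (5/2, 3/2)
4. J is the intersection of line KX and line AS ⇒ J = (15/7, 9/7)
J = K + t·(X−K) with t = 1/7, so KJ:JX = t:(1−t) = 1/7:6/7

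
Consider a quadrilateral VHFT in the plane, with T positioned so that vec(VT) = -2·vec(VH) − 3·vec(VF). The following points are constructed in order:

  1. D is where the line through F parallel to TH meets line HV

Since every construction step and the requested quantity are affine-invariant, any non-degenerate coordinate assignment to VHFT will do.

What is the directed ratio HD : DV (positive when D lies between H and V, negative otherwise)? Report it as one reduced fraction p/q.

HD:DV = -2

Set V = (0, 0), H = (1, 0), F = (0, 1), T = (-2, -3); any affine frame gives the same invariant.
1. D is where the line through F parallel to TH meets line HV ⇒ D = (-1, 0)
D = H + t·(V−H) with t = 2, so HD:DV = t:(1−t) = 2:-1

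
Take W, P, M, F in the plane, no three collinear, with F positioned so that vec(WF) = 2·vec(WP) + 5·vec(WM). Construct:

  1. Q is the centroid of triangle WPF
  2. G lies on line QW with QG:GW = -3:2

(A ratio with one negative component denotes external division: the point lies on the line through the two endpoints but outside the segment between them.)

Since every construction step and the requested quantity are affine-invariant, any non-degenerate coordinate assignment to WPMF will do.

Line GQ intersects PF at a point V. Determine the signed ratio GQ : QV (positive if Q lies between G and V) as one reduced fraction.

GQ:QV = 6

Assign W = (0, 0), P = (1, 0), M = (0, 1), F = (2, 5) — the answer is frame-independent, so this choice is without loss of generality.
1. Q is the centroid of triangle WPF ⇒ Q = (1, 5/3)
2. G lies on line QW with QG:GW = -3:2 ⇒ G = (-2, -10/3)
line GQ meets PF at V = (3/2, 5/2)
Q = G + t·(V−G) with t = 6/7, so GQ:QV = 6/7:1/7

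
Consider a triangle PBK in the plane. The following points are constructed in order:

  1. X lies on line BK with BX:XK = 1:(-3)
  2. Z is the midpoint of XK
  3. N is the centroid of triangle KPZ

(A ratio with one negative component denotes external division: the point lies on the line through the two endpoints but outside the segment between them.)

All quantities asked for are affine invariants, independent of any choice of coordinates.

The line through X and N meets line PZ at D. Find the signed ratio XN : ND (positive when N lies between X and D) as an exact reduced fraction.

XN:ND = -4

Choose coordinates P = (0, 0), B = (1, 0), K = (0, 1).
1. X lies on line BK with BX:XK = 1:(-3) ⇒ X = (3/2, -1/2)
2. Z is the midpoint of XK ⇒ Z = (3/4, 1/4)
3. N is the centroid of triangle KPZ ⇒ N = (1/4, 5/12)
line XN meets PZ at D = (9/16, 3/16)
N = X + t·(D−X) with t = 4/3, so XN:ND = 4/3:-1/3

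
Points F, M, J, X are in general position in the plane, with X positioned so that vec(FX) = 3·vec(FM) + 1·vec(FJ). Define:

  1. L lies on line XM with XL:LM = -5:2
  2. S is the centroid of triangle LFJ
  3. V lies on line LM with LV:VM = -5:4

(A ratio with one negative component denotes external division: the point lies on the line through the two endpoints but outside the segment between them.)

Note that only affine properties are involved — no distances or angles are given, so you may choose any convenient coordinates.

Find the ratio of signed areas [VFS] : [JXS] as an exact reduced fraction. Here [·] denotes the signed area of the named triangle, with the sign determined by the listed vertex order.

[VFS]:[JXS] = 3/8

Assign F = (0, 0), M = (1, 0), J = (0, 1), X = (3, 1) — the answer is frame-independent, so this choice is without loss of generality.
1. L lies on line XM with XL:LM = -5:2 ⇒ L = (-1/3, -2/3)
2. S is the centroid of triangle LFJ ⇒ S = (-1/9, 1/9)
3. V lies on line LM with LV:VM = -5:4 ⇒ V = (19/3, 8/3)
2·[VFS] = -1, 2·[JXS] = -8/3
[VFS]:[JXS] = -1:-8/3 = 3/8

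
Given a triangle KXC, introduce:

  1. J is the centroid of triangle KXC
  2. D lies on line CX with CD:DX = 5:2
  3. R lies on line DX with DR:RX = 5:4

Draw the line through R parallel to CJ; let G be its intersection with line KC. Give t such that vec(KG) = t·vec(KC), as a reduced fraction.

t = 118/63

Work in coordinates with K = (0, 0), X = (1, 0), C = (0, 1).
1. J is the centroid of triangle KXC ⇒ J = (1/3, 1/3)
2. D lies on line CX with CD:DX = 5:2 ⇒ D = (5/7, 2/7)
3. R lies on line DX with DR:RX = 5:4 ⇒ R = (55/63, 8/63)
through R parallel to CJ: direction (1/3, -2/3); meets KC at G = (0, 118/63)
G = K + t·(C−K) with t = 118/63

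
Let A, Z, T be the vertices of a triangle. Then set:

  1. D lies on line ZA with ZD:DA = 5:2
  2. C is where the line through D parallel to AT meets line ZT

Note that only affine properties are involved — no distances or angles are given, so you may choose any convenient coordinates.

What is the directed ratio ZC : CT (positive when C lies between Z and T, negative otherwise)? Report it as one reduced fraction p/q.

Choose coordinates A = (0, 0), Z = (1, 0), T = (0, 1).
1. D lies on line ZA with ZD:DA = 5:2 ⇒ D = (2/7, 0)
2. C is where the line through D parallel to AT meets line ZT ⇒ C = (2/7, 5/7)
C = Z + t·(T−Z) with t = 5/7, so ZC:CT = t:(1−t) = 5/7:2/7

ZC:CT = 5/2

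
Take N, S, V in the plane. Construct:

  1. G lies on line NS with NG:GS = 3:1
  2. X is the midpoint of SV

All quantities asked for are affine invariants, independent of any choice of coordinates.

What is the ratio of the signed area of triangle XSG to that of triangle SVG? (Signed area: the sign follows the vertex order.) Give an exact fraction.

[XSG]:[SVG] = -1/2

Set N = (0, 0), S = (1, 0), V = (0, 1); any affine frame gives the same invariant.
1. G lies on line NS with NG:GS = 3:1 ⇒ G = (3/4, 0)
2. X is the midpoint of SV ⇒ X = (1/2, 1/2)
2·[XSG] = -1/8, 2·[SVG] = 1/4
[XSG]:[SVG] = -1/8:1/4 = -1/2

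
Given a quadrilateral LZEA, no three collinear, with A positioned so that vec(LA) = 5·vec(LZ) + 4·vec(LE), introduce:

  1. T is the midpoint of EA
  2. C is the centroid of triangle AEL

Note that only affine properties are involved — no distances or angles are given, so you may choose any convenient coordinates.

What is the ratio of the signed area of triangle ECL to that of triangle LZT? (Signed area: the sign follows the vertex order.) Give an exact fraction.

Choose coordinates L = (0, 0), Z = (1, 0), E = (0, 1), A = (5, 4).
1. T is the midpoint of EA ⇒ T = (5/2, 5/2)
2. C is the centroid of triangle AEL ⇒ C = (5/3, 5/3)
2·[ECL] = -5/3, 2·[LZT] = 5/2
[ECL]:[LZT] = -5/3:5/2 = -2/3

[ECL]:[LZT] = -2/3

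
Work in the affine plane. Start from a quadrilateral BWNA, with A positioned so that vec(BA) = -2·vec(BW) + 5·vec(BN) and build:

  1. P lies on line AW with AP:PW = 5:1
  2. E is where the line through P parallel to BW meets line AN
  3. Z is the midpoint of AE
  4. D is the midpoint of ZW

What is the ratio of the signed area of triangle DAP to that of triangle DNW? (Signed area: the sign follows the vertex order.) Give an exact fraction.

[DAP]:[DNW] = -125/138

Set B = (0, 0), W = (1, 0), N = (0, 1), A = (-2, 5); any affine frame gives the same invariant.
1. P lies on line AW with AP:PW = 5:1 ⇒ P = (1/2, 5/6)
2. E is where the line through P parallel to BW meets line AN ⇒ E = (1/12, 5/6)
3. Z is the midpoint of AE ⇒ Z = (-23/24, 35/12)
4. D is the midpoint of ZW ⇒ D = (1/48, 35/24)
2·[DAP] = -125/288, 2·[DNW] = 23/48
[DAP]:[DNW] = -125/288:23/48 = -125/138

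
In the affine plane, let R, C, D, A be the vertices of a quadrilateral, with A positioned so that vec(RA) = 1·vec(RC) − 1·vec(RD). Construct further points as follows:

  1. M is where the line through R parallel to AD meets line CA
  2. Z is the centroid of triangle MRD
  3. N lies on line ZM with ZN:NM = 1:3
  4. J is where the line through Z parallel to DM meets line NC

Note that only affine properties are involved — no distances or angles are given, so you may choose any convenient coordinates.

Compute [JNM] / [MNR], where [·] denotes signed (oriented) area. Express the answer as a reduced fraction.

[JNM]:[MNR] = -4/27

Work in coordinates with R = (0, 0), C = (1, 0), D = (0, 1), A = (1, -1).
1. M is where the line through R parallel to AD meets line CA ⇒ M = (1, -2)
2. Z is the centroid of triangle MRD ⇒ Z = (1/3, -1/3)
3. N lies on line ZM with ZN:NM = 1:3 ⇒ N = (1/2, -3/4)
4. J is where the line through Z parallel to DM meets line NC ⇒ J = (13/27, -7/9)
2·[JNM] = -1/27, 2·[MNR] = 1/4
[JNM]:[MNR] = -1/27:1/4 = -4/27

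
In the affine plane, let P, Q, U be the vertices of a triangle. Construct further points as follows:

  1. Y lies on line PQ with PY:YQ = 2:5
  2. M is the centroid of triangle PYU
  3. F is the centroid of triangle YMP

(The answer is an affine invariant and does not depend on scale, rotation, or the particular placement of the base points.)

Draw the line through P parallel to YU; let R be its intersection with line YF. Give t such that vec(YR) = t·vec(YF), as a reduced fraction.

Assign P = (0, 0), Q = (1, 0), U = (0, 1) — the answer is frame-independent, so this choice is without loss of generality.
1. Y lies on line PQ with PY:YQ = 2:5 ⇒ Y = (2/7, 0)
2. M is the centroid of triangle PYU ⇒ M = (2/21, 1/3)
3. F is the centroid of triangle YMP ⇒ F = (8/63, 1/9)
through P parallel to YU: direction (-2/7, 1); meets YF at R = (-1/14, 1/4)
R = Y + t·(F−Y) with t = 9/4

t = 9/4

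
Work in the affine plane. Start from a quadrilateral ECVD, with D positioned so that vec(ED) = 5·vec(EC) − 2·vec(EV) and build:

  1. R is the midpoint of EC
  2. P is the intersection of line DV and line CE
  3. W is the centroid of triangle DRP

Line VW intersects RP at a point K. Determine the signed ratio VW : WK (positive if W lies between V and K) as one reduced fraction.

VW:WK = -5/2

Assign E = (0, 0), C = (1, 0), V = (0, 1), D = (5, -2) — the answer is frame-independent, so this choice is without loss of generality.
1. R is the midpoint of EC ⇒ R = (1/2, 0)
2. P is the intersection of line DV and line CE ⇒ P = (5/3, 0)
3. W is the centroid of triangle DRP ⇒ W = (43/18, -2/3)
line VW meets RP at K = (43/30, 0)
W = V + t·(K−V) with t = 5/3, so VW:WK = 5/3:-2/3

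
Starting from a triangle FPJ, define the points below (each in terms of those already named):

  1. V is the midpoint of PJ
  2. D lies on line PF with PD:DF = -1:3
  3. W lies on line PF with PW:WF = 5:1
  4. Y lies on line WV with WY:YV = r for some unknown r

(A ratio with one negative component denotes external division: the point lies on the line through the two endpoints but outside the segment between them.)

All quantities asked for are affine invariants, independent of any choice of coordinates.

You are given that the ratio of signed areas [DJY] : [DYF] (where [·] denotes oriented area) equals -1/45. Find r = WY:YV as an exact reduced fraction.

r = -5

Set F = (0, 0), P = (1, 0), J = (0, 1); any affine frame gives the same invariant.
1. V is the midpoint of PJ ⇒ V = (1/2, 1/2)
2. D lies on line PF with PD:DF = -1:3 ⇒ D = (3/2, 0)
3. W lies on line PF with PW:WF = 5:1 ⇒ W = (1/6, 0)
4. With WY:YV = r, write λ = r/(r+1) so Y = W + λ·(V−W); Y is affine-linear in λ
Every point depending on Y is an affine combination of Y and λ-independent points, so each such coordinate is linear in λ; the λ² term in each signed area is a multiple of (V−W)×(V−W) = 0, so 2·[DJY] and 2·[DYF] are each linear in λ. Evaluating at λ=0 and λ=1:
  2·[DJY] = -13/12·λ + 4/3,   2·[DYF] = 3/4·λ
So [DJY]:[DYF] = (-13/12·λ + 4/3) / (3/4·λ). Setting this equal to -1/45:
  -13/12·λ + 4/3 = -1/45·(3/4·λ)  ⇒  λ = 5/4
Then r = λ/(1−λ) = (5/4)/(-1/4) = -5. Check: with r = -5, Y = (7/12, 5/8) and [DJY]:[DYF] = -1/45 as required.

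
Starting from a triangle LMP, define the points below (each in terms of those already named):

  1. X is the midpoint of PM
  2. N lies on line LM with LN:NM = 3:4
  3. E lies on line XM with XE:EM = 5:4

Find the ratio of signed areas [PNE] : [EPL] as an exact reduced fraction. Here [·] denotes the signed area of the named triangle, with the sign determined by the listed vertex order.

[PNE]:[EPL] = 4/7

Work in coordinates with L = (0, 0), M = (1, 0), P = (0, 1).
1. X is the midpoint of PM ⇒ X = (1/2, 1/2)
2. N lies on line LM with LN:NM = 3:4 ⇒ N = (3/7, 0)
3. E lies on line XM with XE:EM = 5:4 ⇒ E = (7/9, 2/9)
2·[PNE] = 4/9, 2·[EPL] = 7/9
[PNE]:[EPL] = 4/9:7/9 = 4/7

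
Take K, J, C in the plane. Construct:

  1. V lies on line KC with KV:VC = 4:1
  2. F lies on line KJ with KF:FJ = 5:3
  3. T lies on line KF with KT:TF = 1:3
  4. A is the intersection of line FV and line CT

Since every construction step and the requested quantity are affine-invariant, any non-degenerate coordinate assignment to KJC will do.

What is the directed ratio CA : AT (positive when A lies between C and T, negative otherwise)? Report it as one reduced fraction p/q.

Work in coordinates with K = (0, 0), J = (1, 0), C = (0, 1).
1. V lies on line KC with KV:VC = 4:1 ⇒ V = (0, 4/5)
2. F lies on line KJ with KF:FJ = 5:3 ⇒ F = (5/8, 0)
3. T lies on line KF with KT:TF = 1:3 ⇒ T = (5/32, 0)
4. A is the intersection of line FV and line CT ⇒ A = (5/128, 3/4)
A = C + t·(T−C) with t = 1/4, so CA:AT = t:(1−t) = 1/4:3/4

CA:AT = 1/3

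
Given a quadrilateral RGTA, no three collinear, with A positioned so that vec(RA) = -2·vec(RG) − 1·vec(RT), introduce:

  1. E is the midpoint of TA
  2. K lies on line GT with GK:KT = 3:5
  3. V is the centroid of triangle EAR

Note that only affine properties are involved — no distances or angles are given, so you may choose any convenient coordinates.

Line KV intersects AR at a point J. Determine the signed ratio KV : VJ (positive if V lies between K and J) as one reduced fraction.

Assign R = (0, 0), G = (1, 0), T = (0, 1), A = (-2, -1) — the answer is frame-independent, so this choice is without loss of generality.
1. E is the midpoint of TA ⇒ E = (-1, 0)
2. K lies on line GT with GK:KT = 3:5 ⇒ K = (5/8, 3/8)
3. V is the centroid of triangle EAR ⇒ V = (-1, -1/3)
line KV meets AR at J = (8/5, 4/5)
V = K + t·(J−K) with t = -5/3, so KV:VJ = -5/3:8/3

KV:VJ = -5/8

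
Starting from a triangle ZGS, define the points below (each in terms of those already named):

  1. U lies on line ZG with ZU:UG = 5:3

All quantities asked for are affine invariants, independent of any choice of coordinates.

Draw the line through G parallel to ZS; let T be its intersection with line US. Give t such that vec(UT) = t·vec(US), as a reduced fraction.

t = -3/5

Work in coordinates with Z = (0, 0), G = (1, 0), S = (0, 1).
1. U lies on line ZG with ZU:UG = 5:3 ⇒ U = (5/8, 0)
through G parallel to ZS: direction (0, 1); meets US at T = (1, -3/5)
T = U + t·(S−U) with t = -3/5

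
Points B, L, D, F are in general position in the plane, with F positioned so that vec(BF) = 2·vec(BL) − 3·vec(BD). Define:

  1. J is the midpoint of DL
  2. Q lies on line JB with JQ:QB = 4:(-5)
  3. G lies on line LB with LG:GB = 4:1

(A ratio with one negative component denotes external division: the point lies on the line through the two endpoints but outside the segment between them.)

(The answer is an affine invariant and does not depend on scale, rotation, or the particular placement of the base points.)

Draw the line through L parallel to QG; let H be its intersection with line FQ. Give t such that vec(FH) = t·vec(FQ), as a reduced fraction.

Assign B = (0, 0), L = (1, 0), D = (0, 1), F = (2, -3) — the answer is frame-independent, so this choice is without loss of generality.
1. J is the midpoint of DL ⇒ J = (1/2, 1/2)
2. Q lies on line JB with JQ:QB = 4:(-5) ⇒ Q = (5/2, 5/2)
3. G lies on line LB with LG:GB = 4:1 ⇒ G = (1/5, 0)
through L parallel to QG: direction (-23/10, -5/2); meets FQ at H = (275/114, 175/114)
H = F + t·(Q−F) with t = 47/57

t = 47/57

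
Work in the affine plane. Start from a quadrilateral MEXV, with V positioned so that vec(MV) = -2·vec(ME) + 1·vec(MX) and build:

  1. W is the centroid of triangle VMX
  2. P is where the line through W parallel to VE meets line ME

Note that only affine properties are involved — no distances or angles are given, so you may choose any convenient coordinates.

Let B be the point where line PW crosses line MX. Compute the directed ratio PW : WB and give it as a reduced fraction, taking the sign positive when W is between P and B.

PW:WB = -3

Choose coordinates M = (0, 0), E = (1, 0), X = (0, 1), V = (-2, 1).
1. W is the centroid of triangle VMX ⇒ W = (-2/3, 2/3)
2. P is where the line through W parallel to VE meets line ME ⇒ P = (4/3, 0)
line PW meets MX at B = (0, 4/9)
W = P + t·(B−P) with t = 3/2, so PW:WB = 3/2:-1/2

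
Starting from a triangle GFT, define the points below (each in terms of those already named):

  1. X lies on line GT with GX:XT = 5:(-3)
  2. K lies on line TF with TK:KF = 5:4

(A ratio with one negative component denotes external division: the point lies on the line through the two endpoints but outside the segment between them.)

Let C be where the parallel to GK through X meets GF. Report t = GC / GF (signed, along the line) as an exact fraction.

Assign G = (0, 0), F = (1, 0), T = (0, 1) — the answer is frame-independent, so this choice is without loss of generality.
1. X lies on line GT with GX:XT = 5:(-3) ⇒ X = (0, 5/2)
2. K lies on line TF with TK:KF = 5:4 ⇒ K = (5/9, 4/9)
through X parallel to GK: direction (5/9, 4/9); meets GF at C = (-25/8, 0)
C = G + t·(F−G) with t = -25/8

t = -25/8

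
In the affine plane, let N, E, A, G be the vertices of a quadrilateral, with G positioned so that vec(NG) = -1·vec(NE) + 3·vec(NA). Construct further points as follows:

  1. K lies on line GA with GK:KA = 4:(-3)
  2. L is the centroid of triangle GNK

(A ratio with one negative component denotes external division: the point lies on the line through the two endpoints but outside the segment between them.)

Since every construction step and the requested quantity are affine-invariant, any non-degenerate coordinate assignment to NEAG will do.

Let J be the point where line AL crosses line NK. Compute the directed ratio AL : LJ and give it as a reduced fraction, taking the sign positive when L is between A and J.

Assign N = (0, 0), E = (1, 0), A = (0, 1), G = (-1, 3) — the answer is frame-independent, so this choice is without loss of generality.
1. K lies on line GA with GK:KA = 4:(-3) ⇒ K = (3, -5)
2. L is the centroid of triangle GNK ⇒ L = (2/3, -2/3)
line AL meets NK at J = (6/5, -2)
L = A + t·(J−A) with t = 5/9, so AL:LJ = 5/9:4/9

AL:LJ = 5/4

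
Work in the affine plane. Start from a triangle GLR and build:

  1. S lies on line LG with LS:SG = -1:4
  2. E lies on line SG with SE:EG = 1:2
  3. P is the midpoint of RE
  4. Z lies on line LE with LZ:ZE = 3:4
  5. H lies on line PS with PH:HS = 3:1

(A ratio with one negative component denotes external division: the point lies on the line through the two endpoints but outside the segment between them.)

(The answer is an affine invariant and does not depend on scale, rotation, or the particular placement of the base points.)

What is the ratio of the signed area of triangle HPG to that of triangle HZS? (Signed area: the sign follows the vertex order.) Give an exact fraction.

Assign G = (0, 0), L = (1, 0), R = (0, 1) — the answer is frame-independent, so this choice is without loss of generality.
1. S lies on line LG with LS:SG = -1:4 ⇒ S = (4/3, 0)
2. E lies on line SG with SE:EG = 1:2 ⇒ E = (8/9, 0)
3. P is the midpoint of RE ⇒ P = (4/9, 1/2)
4. Z lies on line LE with LZ:ZE = 3:4 ⇒ Z = (20/21, 0)
5. H lies on line PS with PH:HS = 3:1 ⇒ H = (10/9, 1/8)
2·[HPG] = 1/2, 2·[HZS] = 1/21
[HPG]:[HZS] = 1/2:1/21 = 21/2

[HPG]:[HZS] = 21/2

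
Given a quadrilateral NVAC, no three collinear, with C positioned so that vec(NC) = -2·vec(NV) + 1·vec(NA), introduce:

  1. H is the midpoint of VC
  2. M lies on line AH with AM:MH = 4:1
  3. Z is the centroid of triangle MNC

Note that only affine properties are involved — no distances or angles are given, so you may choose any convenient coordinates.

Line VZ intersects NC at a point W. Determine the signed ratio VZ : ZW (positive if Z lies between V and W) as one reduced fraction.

VZ:ZW = 11/4

Work in coordinates with N = (0, 0), V = (1, 0), A = (0, 1), C = (-2, 1).
1. H is the midpoint of VC ⇒ H = (-1/2, 1/2)
2. M lies on line AH with AM:MH = 4:1 ⇒ M = (-2/5, 3/5)
3. Z is the centroid of triangle MNC ⇒ Z = (-4/5, 8/15)
line VZ meets NC at W = (-16/11, 8/11)
Z = V + t·(W−V) with t = 11/15, so VZ:ZW = 11/15:4/15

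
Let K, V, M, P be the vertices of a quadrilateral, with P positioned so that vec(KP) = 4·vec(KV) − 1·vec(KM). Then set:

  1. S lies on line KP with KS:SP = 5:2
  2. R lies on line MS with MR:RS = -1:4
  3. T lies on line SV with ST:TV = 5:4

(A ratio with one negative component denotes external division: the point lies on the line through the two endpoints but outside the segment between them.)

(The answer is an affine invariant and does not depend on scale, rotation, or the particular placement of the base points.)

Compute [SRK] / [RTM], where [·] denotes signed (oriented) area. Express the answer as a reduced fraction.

Choose coordinates K = (0, 0), V = (1, 0), M = (0, 1), P = (4, -1).
1. S lies on line KP with KS:SP = 5:2 ⇒ S = (20/7, -5/7)
2. R lies on line MS with MR:RS = -1:4 ⇒ R = (-20/21, 11/7)
3. T lies on line SV with ST:TV = 5:4 ⇒ T = (115/63, -20/63)
2·[SRK] = 80/21, 2·[RTM] = 40/189
[SRK]:[RTM] = 80/21:40/189 = 18

[SRK]:[RTM] = 18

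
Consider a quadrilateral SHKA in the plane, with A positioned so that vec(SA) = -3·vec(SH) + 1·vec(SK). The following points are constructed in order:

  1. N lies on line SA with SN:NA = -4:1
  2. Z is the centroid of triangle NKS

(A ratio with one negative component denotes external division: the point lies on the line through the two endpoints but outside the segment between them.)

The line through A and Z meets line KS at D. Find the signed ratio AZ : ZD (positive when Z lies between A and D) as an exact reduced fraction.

AZ:ZD = 5/4

Set S = (0, 0), H = (1, 0), K = (0, 1), A = (-3, 1); any affine frame gives the same invariant.
1. N lies on line SA with SN:NA = -4:1 ⇒ N = (-4, 4/3)
2. Z is the centroid of triangle NKS ⇒ Z = (-4/3, 7/9)
line AZ meets KS at D = (0, 3/5)
Z = A + t·(D−A) with t = 5/9, so AZ:ZD = 5/9:4/9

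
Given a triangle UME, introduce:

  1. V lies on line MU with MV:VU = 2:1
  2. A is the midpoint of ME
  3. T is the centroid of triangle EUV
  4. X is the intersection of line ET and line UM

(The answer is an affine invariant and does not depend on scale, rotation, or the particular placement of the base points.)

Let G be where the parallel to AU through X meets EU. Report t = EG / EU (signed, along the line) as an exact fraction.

Set U = (0, 0), M = (1, 0), E = (0, 1); any affine frame gives the same invariant.
1. V lies on line MU with MV:VU = 2:1 ⇒ V = (1/3, 0)
2. A is the midpoint of ME ⇒ A = (1/2, 1/2)
3. T is the centroid of triangle EUV ⇒ T = (1/9, 1/3)
4. X is the intersection of line ET and line UM ⇒ X = (1/6, 0)
through X parallel to AU: direction (-1/2, -1/2); meets EU at G = (0, -1/6)
G = E + t·(U−E) with t = 7/6

t = 7/6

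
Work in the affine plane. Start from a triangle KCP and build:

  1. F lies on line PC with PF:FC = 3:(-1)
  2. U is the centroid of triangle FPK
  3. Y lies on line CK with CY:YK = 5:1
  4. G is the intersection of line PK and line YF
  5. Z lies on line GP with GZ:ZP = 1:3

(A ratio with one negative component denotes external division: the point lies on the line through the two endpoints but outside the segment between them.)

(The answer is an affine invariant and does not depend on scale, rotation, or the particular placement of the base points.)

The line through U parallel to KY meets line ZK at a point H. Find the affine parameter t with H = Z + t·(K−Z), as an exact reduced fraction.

t = 25/57

Assign K = (0, 0), C = (1, 0), P = (0, 1) — the answer is frame-independent, so this choice is without loss of generality.
1. F lies on line PC with PF:FC = 3:(-1) ⇒ F = (3/2, -1/2)
2. U is the centroid of triangle FPK ⇒ U = (1/2, 1/6)
3. Y lies on line CK with CY:YK = 5:1 ⇒ Y = (1/6, 0)
4. G is the intersection of line PK and line YF ⇒ G = (0, 1/16)
5. Z lies on line GP with GZ:ZP = 1:3 ⇒ Z = (0, 19/64)
through U parallel to KY: direction (1/6, 0); meets ZK at H = (0, 1/6)
H = Z + t·(K−Z) with t = 25/57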